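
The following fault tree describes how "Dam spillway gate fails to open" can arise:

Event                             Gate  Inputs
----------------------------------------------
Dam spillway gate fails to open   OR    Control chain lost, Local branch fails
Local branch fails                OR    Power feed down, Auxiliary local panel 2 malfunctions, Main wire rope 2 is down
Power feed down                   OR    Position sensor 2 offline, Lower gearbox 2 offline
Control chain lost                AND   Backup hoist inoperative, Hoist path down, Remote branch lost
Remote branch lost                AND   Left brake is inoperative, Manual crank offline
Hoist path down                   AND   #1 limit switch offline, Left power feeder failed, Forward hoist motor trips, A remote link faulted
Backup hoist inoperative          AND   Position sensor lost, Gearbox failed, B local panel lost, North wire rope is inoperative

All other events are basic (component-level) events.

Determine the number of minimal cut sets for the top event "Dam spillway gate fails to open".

Backup hoist inoperative [AND]: one cut set from each child combined → 1 × 1 × 1 × 1 = 1 cut set(s).
Hoist path down [AND]: one cut set from each child combined → 1 × 1 × 1 × 1 = 1 cut set(s).
Remote branch lost [AND]: one cut set from each child combined → 1 × 1 = 1 cut set(s).
Control chain lost [AND]: one cut set from each child combined → 1 × 1 × 1 = 1 cut set(s).
Power feed down [OR]: union of children's cut sets → 2 cut set(s).
Local branch fails [OR]: union of children's cut sets → 4 cut set(s).
Dam spillway gate fails to open [OR]: union of children's cut sets → 5 cut set(s).
Minimal cut sets: {#1 limit switch offline, A remote link faulted, B local panel lost, Forward hoist motor trips, Gearbox failed, Left brake is inoperative, Left power feeder failed, Manual crank offline, North wire rope is inoperative, Position sensor lost}; {Position sensor 2 offline}; {Lower gearbox 2 offline}; {Auxiliary local panel 2 malfunctions}; {Main wire rope 2 is down}.

5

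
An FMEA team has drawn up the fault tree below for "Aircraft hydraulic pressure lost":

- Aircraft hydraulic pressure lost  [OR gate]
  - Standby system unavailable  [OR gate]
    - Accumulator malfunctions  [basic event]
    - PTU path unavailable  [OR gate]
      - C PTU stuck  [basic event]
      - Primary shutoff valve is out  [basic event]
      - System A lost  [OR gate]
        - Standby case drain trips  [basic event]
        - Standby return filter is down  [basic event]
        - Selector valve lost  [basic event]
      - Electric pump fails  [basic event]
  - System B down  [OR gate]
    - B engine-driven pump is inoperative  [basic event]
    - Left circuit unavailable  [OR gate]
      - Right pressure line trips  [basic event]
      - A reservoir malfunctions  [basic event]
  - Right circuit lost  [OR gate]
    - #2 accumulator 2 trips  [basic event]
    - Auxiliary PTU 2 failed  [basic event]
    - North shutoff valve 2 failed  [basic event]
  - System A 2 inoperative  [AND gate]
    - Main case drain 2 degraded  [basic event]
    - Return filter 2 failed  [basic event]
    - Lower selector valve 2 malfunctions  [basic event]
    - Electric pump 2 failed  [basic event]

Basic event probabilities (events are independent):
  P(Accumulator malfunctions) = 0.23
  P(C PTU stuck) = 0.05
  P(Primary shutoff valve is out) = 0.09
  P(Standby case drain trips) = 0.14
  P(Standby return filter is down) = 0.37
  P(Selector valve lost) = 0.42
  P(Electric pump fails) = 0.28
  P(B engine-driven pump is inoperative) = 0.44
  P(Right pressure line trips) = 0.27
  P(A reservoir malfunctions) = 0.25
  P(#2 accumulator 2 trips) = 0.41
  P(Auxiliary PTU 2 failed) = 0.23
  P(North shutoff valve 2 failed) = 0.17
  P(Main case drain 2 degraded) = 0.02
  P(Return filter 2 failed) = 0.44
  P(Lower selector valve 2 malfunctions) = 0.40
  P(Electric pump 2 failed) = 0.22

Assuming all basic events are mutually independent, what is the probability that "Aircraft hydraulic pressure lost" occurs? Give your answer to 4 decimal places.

P(System A lost) [OR] = 1 − (1−0.14) × (1−0.37) × (1−0.42) = 0.685756
P(PTU path unavailable) [OR] = 1 − (1−0.05) × (1−0.09) × (1−0.685756) × (1−0.28) = 0.804402
P(Standby system unavailable) [OR] = 1 − (1−0.23) × (1−0.804402) = 0.849390
P(Left circuit unavailable) [OR] = 1 − (1−0.27) × (1−0.25) = 0.452500
P(System B down) [OR] = 1 − (1−0.44) × (1−0.452500) = 0.693400
P(Right circuit lost) [OR] = 1 − (1−0.41) × (1−0.23) × (1−0.17) = 0.622931
P(System A 2 inoperative) [AND] = 0.02 × 0.44 × 0.40 × 0.22 = 0.000774
P(Aircraft hydraulic pressure lost) [OR] = 1 − (1−0.849390) × (1−0.693400) × (1−0.622931) × (1−0.000774) = 0.982602
Rounded to 4 decimal places: P(Aircraft hydraulic pressure lost) ≈ 0.9826.

0.9826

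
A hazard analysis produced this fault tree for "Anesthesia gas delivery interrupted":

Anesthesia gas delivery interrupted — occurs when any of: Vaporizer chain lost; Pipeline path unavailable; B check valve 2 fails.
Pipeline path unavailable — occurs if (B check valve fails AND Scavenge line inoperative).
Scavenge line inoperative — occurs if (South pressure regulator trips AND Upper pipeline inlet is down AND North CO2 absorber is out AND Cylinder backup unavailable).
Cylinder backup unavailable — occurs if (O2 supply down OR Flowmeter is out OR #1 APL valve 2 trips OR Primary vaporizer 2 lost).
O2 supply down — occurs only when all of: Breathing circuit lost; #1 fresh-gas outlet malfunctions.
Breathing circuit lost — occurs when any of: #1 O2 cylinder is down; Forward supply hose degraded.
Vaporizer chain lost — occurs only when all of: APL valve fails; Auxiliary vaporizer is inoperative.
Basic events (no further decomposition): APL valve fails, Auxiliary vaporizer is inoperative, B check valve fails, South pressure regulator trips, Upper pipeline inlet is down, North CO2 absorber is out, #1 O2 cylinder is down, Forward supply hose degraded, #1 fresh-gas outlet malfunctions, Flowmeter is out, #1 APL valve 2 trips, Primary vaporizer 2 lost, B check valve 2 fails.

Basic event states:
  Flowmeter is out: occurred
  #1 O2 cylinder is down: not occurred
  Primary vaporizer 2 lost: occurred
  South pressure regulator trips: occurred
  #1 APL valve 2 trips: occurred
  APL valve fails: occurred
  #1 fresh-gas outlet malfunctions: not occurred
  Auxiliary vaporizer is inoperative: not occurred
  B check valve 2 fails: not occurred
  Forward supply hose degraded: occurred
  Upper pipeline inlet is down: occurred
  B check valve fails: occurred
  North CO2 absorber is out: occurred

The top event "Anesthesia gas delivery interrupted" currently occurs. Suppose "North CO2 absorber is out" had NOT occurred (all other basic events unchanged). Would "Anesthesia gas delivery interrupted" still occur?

Counterfactual: set "North CO2 absorber is out" to not occurred.
Vaporizer chain lost [AND]: APL valve fails=occurs, Auxiliary vaporizer is inoperative=not → not all inputs occur → does not occur.
Breathing circuit lost [OR]: #1 O2 cylinder is down=not, Forward supply hose degraded=occurs → at least one input occurs → occurs.
O2 supply down [AND]: Breathing circuit lost=occurs, #1 fresh-gas outlet malfunctions=not → not all inputs occur → does not occur.
Cylinder backup unavailable [OR]: O2 supply down=not, Flowmeter is out=occurs, #1 APL valve 2 trips=occurs, Primary vaporizer 2 lost=occurs → at least one input occurs → occurs.
Scavenge line inoperative [AND]: South pressure regulator trips=occurs, Upper pipeline inlet is down=occurs, North CO2 absorber is out=not, Cylinder backup unavailable=occurs → not all inputs occur → does not occur.
Pipeline path unavailable [AND]: B check valve fails=occurs, Scavenge line inoperative=not → not all inputs occur → does not occur.
Anesthesia gas delivery interrupted [OR]: Vaporizer chain lost=not, Pipeline path unavailable=not, B check valve 2 fails=not → no input occurs → does not occur.

No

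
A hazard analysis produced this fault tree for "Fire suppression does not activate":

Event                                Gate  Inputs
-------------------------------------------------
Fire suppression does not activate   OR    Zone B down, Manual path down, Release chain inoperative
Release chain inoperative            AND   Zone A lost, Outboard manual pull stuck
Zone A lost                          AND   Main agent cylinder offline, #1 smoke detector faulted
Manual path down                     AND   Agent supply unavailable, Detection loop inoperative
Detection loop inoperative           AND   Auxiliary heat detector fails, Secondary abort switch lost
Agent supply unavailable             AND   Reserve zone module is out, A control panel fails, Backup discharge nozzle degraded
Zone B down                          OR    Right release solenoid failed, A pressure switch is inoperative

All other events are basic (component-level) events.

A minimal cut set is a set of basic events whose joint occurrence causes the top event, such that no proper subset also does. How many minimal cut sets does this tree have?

Zone B down [OR]: union of children's cut sets → 2 cut set(s).
Agent supply unavailable [AND]: one cut set from each child combined → 1 × 1 × 1 = 1 cut set(s).
Detection loop inoperative [AND]: one cut set from each child combined → 1 × 1 = 1 cut set(s).
Manual path down [AND]: one cut set from each child combined → 1 × 1 = 1 cut set(s).
Zone A lost [AND]: one cut set from each child combined → 1 × 1 = 1 cut set(s).
Release chain inoperative [AND]: one cut set from each child combined → 1 × 1 = 1 cut set(s).
Fire suppression does not activate [OR]: union of children's cut sets → 4 cut set(s).
Minimal cut sets: {Right release solenoid failed}; {A pressure switch is inoperative}; {A control panel fails, Auxiliary heat detector fails, Backup discharge nozzle degraded, Reserve zone module is out, Secondary abort switch lost}; {#1 smoke detector faulted, Main agent cylinder offline, Outboard manual pull stuck}.

4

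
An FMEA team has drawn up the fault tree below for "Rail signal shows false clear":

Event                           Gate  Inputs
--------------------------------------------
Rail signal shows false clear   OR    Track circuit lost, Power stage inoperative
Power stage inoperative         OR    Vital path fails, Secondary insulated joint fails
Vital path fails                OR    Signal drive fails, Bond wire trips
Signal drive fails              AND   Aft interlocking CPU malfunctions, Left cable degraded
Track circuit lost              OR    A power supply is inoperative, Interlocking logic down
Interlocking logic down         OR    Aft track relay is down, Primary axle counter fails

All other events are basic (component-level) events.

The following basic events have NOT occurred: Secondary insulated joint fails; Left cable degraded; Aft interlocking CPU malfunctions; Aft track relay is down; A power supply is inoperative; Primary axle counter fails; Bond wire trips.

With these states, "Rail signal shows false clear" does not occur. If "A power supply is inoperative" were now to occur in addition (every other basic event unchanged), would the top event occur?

Yes

Counterfactual: set "A power supply is inoperative" to occurred.
Interlocking logic down [OR]: Aft track relay is down=not, Primary axle counter fails=not → no input occurs → does not occur.
Track circuit lost [OR]: A power supply is inoperative=occurs, Interlocking logic down=not → at least one input occurs → occurs.
Signal drive fails [AND]: Aft interlocking CPU malfunctions=not, Left cable degraded=not → not all inputs occur → does not occur.
Vital path fails [OR]: Signal drive fails=not, Bond wire trips=not → no input occurs → does not occur.
Power stage inoperative [OR]: Vital path fails=not, Secondary insulated joint fails=not → no input occurs → does not occur.
Rail signal shows false clear [OR]: Track circuit lost=occurs, Power stage inoperative=not → at least one input occurs → occurs.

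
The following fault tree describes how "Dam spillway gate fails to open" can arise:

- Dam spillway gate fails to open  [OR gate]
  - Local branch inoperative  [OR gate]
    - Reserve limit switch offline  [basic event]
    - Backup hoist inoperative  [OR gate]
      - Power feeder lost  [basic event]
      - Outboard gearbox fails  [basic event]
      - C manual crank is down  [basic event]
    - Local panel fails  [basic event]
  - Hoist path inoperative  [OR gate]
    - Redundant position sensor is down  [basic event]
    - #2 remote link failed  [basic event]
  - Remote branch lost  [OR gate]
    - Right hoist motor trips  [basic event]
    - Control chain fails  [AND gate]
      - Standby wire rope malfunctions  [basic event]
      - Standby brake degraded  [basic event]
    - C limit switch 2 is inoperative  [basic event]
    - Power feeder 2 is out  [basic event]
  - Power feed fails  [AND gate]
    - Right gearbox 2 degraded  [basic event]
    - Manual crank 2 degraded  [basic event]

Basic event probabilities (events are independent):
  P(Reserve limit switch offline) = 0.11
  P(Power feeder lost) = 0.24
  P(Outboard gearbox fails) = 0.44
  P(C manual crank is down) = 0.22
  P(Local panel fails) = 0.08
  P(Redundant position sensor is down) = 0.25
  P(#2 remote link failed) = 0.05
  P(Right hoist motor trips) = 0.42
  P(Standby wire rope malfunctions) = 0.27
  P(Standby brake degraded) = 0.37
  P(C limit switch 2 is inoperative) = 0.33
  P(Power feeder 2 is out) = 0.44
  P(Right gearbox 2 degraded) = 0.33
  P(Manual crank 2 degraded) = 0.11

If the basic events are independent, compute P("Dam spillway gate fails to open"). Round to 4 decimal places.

0.9634

P(Backup hoist inoperative) [OR] = 1 − (1−0.24) × (1−0.44) × (1−0.22) = 0.668032
P(Local branch inoperative) [OR] = 1 − (1−0.11) × (1−0.668032) × (1−0.08) = 0.728185
P(Hoist path inoperative) [OR] = 1 − (1−0.25) × (1−0.05) = 0.287500
P(Control chain fails) [AND] = 0.27 × 0.37 = 0.099900
P(Remote branch lost) [OR] = 1 − (1−0.42) × (1−0.099900) × (1−0.33) × (1−0.44) = 0.804124
P(Power feed fails) [AND] = 0.33 × 0.11 = 0.036300
P(Dam spillway gate fails to open) [OR] = 1 − (1−0.728185) × (1−0.287500) × (1−0.804124) × (1−0.036300) = 0.963442
Rounded to 4 decimal places: P(Dam spillway gate fails to open) ≈ 0.9634.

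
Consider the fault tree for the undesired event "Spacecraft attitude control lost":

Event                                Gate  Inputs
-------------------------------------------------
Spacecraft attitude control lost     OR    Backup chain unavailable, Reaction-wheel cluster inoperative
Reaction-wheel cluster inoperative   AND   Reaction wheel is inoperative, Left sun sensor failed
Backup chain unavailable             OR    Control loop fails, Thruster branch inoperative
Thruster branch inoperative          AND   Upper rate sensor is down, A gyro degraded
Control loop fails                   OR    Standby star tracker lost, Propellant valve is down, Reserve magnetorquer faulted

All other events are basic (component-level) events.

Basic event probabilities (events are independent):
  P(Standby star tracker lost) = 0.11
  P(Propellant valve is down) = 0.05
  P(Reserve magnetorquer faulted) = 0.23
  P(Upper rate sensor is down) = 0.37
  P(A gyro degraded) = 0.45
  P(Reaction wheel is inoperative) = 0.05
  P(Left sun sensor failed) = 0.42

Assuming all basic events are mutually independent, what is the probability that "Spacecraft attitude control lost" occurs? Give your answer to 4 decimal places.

0.4688

P(Control loop fails) [OR] = 1 − (1−0.11) × (1−0.05) × (1−0.23) = 0.348965
P(Thruster branch inoperative) [AND] = 0.37 × 0.45 = 0.166500
P(Backup chain unavailable) [OR] = 1 − (1−0.348965) × (1−0.166500) = 0.457362
P(Reaction-wheel cluster inoperative) [AND] = 0.05 × 0.42 = 0.021000
P(Spacecraft attitude control lost) [OR] = 1 − (1−0.457362) × (1−0.021000) = 0.468757
Rounded to 4 decimal places: P(Spacecraft attitude control lost) ≈ 0.4688.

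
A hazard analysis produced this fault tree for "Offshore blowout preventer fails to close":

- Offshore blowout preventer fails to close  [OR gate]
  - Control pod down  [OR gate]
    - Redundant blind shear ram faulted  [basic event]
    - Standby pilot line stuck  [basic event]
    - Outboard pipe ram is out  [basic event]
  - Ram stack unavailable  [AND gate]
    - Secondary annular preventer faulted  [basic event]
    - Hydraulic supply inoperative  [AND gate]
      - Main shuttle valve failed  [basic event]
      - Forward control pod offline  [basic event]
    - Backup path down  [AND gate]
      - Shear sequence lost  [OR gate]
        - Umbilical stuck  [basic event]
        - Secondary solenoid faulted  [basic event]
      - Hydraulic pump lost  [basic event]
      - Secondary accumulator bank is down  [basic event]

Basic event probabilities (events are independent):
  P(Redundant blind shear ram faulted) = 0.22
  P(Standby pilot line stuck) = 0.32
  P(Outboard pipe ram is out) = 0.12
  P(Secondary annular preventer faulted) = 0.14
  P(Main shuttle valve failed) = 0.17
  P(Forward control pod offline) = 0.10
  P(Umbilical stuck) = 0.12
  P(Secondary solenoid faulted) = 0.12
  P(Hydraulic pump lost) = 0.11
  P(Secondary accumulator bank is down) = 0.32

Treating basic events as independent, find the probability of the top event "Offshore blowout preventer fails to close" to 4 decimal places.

P(Control pod down) [OR] = 1 − (1−0.22) × (1−0.32) × (1−0.12) = 0.533248
P(Hydraulic supply inoperative) [AND] = 0.17 × 0.10 = 0.017000
P(Shear sequence lost) [OR] = 1 − (1−0.12) × (1−0.12) = 0.225600
P(Backup path down) [AND] = 0.225600 × 0.11 × 0.32 = 0.007941
P(Ram stack unavailable) [AND] = 0.14 × 0.017000 × 0.007941 = 0.000019
P(Offshore blowout preventer fails to close) [OR] = 1 − (1−0.533248) × (1−0.000019) = 0.533257
Rounded to 4 decimal places: P(Offshore blowout preventer fails to close) ≈ 0.5333.

0.5333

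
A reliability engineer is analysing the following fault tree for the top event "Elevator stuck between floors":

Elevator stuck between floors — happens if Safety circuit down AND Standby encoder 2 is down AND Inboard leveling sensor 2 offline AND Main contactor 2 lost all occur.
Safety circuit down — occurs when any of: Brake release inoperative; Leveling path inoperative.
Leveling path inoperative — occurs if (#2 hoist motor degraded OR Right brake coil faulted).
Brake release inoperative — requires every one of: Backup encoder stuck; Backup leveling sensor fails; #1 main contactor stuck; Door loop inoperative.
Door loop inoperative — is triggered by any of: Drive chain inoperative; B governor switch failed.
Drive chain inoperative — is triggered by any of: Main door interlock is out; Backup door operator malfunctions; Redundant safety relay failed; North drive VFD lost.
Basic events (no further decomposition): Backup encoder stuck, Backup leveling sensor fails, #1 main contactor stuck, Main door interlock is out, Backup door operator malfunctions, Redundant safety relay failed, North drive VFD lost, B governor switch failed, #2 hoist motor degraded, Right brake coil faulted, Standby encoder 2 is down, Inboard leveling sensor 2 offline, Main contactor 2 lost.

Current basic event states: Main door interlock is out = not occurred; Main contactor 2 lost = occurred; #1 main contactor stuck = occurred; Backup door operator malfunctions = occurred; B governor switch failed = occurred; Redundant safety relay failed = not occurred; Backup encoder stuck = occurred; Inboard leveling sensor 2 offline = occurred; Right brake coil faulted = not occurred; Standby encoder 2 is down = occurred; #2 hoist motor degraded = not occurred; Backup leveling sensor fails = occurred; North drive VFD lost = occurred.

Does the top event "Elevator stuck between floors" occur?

Drive chain inoperative [OR]: Main door interlock is out=not, Backup door operator malfunctions=occurs, Redundant safety relay failed=not, North drive VFD lost=occurs → at least one input occurs → occurs.
Door loop inoperative [OR]: Drive chain inoperative=occurs, B governor switch failed=occurs → at least one input occurs → occurs.
Brake release inoperative [AND]: Backup encoder stuck=occurs, Backup leveling sensor fails=occurs, #1 main contactor stuck=occurs, Door loop inoperative=occurs → all inputs occur → occurs.
Leveling path inoperative [OR]: #2 hoist motor degraded=not, Right brake coil faulted=not → no input occurs → does not occur.
Safety circuit down [OR]: Brake release inoperative=occurs, Leveling path inoperative=not → at least one input occurs → occurs.
Elevator stuck between floors [AND]: Safety circuit down=occurs, Standby encoder 2 is down=occurs, Inboard leveling sensor 2 offline=occurs, Main contactor 2 lost=occurs → all inputs occur → occurs.

Yes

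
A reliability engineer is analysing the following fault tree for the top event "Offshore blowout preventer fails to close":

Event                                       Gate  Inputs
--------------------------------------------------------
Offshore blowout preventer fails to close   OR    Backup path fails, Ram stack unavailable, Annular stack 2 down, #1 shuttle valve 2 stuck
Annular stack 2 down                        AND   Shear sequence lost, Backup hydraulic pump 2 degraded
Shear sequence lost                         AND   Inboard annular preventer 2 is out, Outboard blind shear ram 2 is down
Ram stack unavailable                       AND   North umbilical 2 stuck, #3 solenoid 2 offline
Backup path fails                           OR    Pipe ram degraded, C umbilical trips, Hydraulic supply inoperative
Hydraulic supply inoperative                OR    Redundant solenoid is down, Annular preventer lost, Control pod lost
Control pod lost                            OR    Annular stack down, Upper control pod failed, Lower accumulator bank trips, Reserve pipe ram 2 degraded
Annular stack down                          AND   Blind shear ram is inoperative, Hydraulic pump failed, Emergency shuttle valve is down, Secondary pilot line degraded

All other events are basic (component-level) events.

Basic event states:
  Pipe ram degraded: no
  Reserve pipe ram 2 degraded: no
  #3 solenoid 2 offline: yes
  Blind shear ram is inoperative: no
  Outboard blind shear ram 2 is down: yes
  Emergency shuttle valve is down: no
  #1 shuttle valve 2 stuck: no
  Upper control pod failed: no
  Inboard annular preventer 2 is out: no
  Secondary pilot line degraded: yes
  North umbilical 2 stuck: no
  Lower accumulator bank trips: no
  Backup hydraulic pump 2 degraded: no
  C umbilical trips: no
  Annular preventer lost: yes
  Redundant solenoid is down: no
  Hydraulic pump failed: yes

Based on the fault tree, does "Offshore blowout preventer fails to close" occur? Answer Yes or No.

Yes

Annular stack down [AND]: Blind shear ram is inoperative=not, Hydraulic pump failed=occurs, Emergency shuttle valve is down=not, Secondary pilot line degraded=occurs → not all inputs occur → does not occur.
Control pod lost [OR]: Annular stack down=not, Upper control pod failed=not, Lower accumulator bank trips=not, Reserve pipe ram 2 degraded=not → no input occurs → does not occur.
Hydraulic supply inoperative [OR]: Redundant solenoid is down=not, Annular preventer lost=occurs, Control pod lost=not → at least one input occurs → occurs.
Backup path fails [OR]: Pipe ram degraded=not, C umbilical trips=not, Hydraulic supply inoperative=occurs → at least one input occurs → occurs.
Ram stack unavailable [AND]: North umbilical 2 stuck=not, #3 solenoid 2 offline=occurs → not all inputs occur → does not occur.
Shear sequence lost [AND]: Inboard annular preventer 2 is out=not, Outboard blind shear ram 2 is down=occurs → not all inputs occur → does not occur.
Annular stack 2 down [AND]: Shear sequence lost=not, Backup hydraulic pump 2 degraded=not → not all inputs occur → does not occur.
Offshore blowout preventer fails to close [OR]: Backup path fails=occurs, Ram stack unavailable=not, Annular stack 2 down=not, #1 shuttle valve 2 stuck=not → at least one input occurs → occurs.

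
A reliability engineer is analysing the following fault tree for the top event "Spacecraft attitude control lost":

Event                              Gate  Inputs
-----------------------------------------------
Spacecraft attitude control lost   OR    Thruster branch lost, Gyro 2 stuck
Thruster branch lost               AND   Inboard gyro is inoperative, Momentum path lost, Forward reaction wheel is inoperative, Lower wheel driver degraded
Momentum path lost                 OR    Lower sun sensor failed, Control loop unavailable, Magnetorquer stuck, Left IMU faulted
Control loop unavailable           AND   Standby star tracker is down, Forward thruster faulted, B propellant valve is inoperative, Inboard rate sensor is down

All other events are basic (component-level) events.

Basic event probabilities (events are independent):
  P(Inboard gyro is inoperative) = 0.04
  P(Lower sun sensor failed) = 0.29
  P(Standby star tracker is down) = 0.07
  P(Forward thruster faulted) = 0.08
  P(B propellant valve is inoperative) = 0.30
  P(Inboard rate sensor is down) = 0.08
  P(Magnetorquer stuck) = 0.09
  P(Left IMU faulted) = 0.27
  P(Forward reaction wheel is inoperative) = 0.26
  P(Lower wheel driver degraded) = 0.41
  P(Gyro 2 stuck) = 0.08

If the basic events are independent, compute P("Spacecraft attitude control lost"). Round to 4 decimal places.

P(Control loop unavailable) [AND] = 0.07 × 0.08 × 0.30 × 0.08 = 0.000134
P(Momentum path lost) [OR] = 1 − (1−0.29) × (1−0.000134) × (1−0.09) × (1−0.27) = 0.528410
P(Thruster branch lost) [AND] = 0.04 × 0.528410 × 0.26 × 0.41 = 0.002253
P(Spacecraft attitude control lost) [OR] = 1 − (1−0.002253) × (1−0.08) = 0.082073
Rounded to 4 decimal places: P(Spacecraft attitude control lost) ≈ 0.0821.

0.0821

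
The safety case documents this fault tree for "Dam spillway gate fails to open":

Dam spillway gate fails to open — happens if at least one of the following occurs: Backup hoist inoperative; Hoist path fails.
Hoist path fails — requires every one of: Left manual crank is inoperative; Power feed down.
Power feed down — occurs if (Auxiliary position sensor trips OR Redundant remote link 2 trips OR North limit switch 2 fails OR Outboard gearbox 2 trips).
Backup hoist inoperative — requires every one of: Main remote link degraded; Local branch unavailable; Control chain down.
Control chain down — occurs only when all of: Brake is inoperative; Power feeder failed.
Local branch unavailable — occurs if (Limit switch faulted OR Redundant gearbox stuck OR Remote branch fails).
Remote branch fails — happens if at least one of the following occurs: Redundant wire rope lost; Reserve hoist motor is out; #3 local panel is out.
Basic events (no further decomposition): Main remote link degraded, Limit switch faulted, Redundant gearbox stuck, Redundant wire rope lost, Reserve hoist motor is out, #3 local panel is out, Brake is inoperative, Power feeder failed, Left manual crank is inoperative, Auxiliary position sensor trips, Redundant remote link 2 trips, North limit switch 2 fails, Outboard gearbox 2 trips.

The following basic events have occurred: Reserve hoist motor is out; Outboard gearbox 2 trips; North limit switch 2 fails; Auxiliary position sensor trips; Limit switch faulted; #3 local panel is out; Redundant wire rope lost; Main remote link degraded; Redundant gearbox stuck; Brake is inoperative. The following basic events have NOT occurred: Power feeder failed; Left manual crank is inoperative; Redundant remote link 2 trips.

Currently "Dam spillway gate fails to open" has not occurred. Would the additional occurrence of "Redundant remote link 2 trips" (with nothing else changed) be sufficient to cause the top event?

No

Counterfactual: set "Redundant remote link 2 trips" to occurred.
Remote branch fails [OR]: Redundant wire rope lost=occurs, Reserve hoist motor is out=occurs, #3 local panel is out=occurs → at least one input occurs → occurs.
Local branch unavailable [OR]: Limit switch faulted=occurs, Redundant gearbox stuck=occurs, Remote branch fails=occurs → at least one input occurs → occurs.
Control chain down [AND]: Brake is inoperative=occurs, Power feeder failed=not → not all inputs occur → does not occur.
Backup hoist inoperative [AND]: Main remote link degraded=occurs, Local branch unavailable=occurs, Control chain down=not → not all inputs occur → does not occur.
Power feed down [OR]: Auxiliary position sensor trips=occurs, Redundant remote link 2 trips=occurs, North limit switch 2 fails=occurs, Outboard gearbox 2 trips=occurs → at least one input occurs → occurs.
Hoist path fails [AND]: Left manual crank is inoperative=not, Power feed down=occurs → not all inputs occur → does not occur.
Dam spillway gate fails to open [OR]: Backup hoist inoperative=not, Hoist path fails=not → no input occurs → does not occur.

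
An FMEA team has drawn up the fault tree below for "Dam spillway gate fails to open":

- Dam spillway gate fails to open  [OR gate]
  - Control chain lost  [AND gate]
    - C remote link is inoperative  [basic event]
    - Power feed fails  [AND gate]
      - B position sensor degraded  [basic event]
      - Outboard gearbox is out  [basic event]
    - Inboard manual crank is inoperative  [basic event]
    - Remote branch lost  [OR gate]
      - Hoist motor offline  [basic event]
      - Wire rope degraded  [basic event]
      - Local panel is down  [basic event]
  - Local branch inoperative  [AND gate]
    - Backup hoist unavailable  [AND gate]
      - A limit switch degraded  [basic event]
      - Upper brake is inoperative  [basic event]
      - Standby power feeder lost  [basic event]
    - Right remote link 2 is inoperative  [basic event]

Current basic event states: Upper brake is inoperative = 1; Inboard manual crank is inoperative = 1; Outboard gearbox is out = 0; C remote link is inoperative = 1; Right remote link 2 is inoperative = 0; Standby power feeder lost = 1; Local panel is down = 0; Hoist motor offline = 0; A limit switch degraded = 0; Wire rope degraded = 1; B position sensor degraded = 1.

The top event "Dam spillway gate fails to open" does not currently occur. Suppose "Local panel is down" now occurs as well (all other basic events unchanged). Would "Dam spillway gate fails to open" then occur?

No

Counterfactual: set "Local panel is down" to occurred.
Power feed fails [AND]: B position sensor degraded=occurs, Outboard gearbox is out=not → not all inputs occur → does not occur.
Remote branch lost [OR]: Hoist motor offline=not, Wire rope degraded=occurs, Local panel is down=occurs → at least one input occurs → occurs.
Control chain lost [AND]: C remote link is inoperative=occurs, Power feed fails=not, Inboard manual crank is inoperative=occurs, Remote branch lost=occurs → not all inputs occur → does not occur.
Backup hoist unavailable [AND]: A limit switch degraded=not, Upper brake is inoperative=occurs, Standby power feeder lost=occurs → not all inputs occur → does not occur.
Local branch inoperative [AND]: Backup hoist unavailable=not, Right remote link 2 is inoperative=not → not all inputs occur → does not occur.
Dam spillway gate fails to open [OR]: Control chain lost=not, Local branch inoperative=not → no input occurs → does not occur.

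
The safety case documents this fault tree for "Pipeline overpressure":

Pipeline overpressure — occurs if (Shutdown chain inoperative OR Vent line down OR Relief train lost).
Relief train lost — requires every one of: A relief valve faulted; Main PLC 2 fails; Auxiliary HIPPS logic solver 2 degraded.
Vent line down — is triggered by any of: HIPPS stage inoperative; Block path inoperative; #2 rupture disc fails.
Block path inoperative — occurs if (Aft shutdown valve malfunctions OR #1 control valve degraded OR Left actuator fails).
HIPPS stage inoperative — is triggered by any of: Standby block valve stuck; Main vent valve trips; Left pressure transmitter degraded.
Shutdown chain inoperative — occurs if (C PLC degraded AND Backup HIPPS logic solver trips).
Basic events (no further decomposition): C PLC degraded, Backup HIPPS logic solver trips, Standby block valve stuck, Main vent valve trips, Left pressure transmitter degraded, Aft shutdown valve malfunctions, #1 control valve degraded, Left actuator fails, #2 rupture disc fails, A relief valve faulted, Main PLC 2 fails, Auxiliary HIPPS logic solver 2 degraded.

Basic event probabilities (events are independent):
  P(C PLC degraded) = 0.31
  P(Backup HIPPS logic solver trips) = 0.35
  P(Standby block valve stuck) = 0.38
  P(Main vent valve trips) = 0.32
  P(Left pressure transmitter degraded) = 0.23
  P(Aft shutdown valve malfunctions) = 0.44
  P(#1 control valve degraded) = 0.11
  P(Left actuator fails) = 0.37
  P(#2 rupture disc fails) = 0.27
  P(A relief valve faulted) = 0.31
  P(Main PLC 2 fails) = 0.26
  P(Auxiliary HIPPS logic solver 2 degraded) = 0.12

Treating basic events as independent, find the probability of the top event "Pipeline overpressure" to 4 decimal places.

0.9343

P(Shutdown chain inoperative) [AND] = 0.31 × 0.35 = 0.108500
P(HIPPS stage inoperative) [OR] = 1 − (1−0.38) × (1−0.32) × (1−0.23) = 0.675368
P(Block path inoperative) [OR] = 1 − (1−0.44) × (1−0.11) × (1−0.37) = 0.686008
P(Vent line down) [OR] = 1 − (1−0.675368) × (1−0.686008) × (1−0.27) = 0.925590
P(Relief train lost) [AND] = 0.31 × 0.26 × 0.12 = 0.009672
P(Pipeline overpressure) [OR] = 1 − (1−0.108500) × (1−0.925590) × (1−0.009672) = 0.934305
Rounded to 4 decimal places: P(Pipeline overpressure) ≈ 0.9343.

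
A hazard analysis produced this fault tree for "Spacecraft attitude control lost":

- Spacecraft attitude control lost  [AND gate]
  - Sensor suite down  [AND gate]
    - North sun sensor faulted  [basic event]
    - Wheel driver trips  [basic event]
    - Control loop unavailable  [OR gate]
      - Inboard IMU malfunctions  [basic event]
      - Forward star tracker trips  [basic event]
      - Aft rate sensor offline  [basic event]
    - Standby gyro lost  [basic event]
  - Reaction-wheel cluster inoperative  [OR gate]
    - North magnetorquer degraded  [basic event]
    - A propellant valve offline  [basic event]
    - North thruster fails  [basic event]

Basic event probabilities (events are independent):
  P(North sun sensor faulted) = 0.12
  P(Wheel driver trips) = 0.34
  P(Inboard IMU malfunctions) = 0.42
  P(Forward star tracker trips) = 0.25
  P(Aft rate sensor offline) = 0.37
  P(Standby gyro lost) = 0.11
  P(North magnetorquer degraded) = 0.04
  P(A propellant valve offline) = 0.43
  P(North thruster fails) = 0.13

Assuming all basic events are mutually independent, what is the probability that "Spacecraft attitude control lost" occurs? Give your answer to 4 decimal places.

0.0017

P(Control loop unavailable) [OR] = 1 − (1−0.42) × (1−0.25) × (1−0.37) = 0.725950
P(Sensor suite down) [AND] = 0.12 × 0.34 × 0.725950 × 0.11 = 0.003258
P(Reaction-wheel cluster inoperative) [OR] = 1 − (1−0.04) × (1−0.43) × (1−0.13) = 0.523936
P(Spacecraft attitude control lost) [AND] = 0.003258 × 0.523936 = 0.001707
Rounded to 4 decimal places: P(Spacecraft attitude control lost) ≈ 0.0017.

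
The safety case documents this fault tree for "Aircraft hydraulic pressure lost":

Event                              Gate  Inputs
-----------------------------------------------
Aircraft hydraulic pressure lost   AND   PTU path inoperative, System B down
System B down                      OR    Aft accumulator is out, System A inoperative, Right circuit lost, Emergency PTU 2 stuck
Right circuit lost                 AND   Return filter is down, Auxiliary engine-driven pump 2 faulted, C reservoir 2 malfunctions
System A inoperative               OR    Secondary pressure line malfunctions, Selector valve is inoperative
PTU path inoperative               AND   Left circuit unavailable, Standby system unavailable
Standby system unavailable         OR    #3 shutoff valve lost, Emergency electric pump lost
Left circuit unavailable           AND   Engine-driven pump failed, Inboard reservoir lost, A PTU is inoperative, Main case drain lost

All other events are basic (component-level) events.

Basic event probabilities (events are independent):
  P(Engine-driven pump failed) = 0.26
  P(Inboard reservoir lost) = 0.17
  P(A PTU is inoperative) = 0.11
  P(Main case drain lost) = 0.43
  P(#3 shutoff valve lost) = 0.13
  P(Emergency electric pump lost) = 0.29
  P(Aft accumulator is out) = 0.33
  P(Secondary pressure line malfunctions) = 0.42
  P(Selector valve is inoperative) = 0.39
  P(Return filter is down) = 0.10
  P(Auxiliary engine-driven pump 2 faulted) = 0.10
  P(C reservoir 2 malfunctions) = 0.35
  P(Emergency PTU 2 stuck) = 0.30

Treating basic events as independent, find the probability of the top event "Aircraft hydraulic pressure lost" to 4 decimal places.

P(Left circuit unavailable) [AND] = 0.26 × 0.17 × 0.11 × 0.43 = 0.002091
P(Standby system unavailable) [OR] = 1 − (1−0.13) × (1−0.29) = 0.382300
P(PTU path inoperative) [AND] = 0.002091 × 0.382300 = 0.000799
P(System A inoperative) [OR] = 1 − (1−0.42) × (1−0.39) = 0.646200
P(Right circuit lost) [AND] = 0.10 × 0.10 × 0.35 = 0.003500
P(System B down) [OR] = 1 − (1−0.33) × (1−0.646200) × (1−0.003500) × (1−0.30) = 0.834649
P(Aircraft hydraulic pressure lost) [AND] = 0.000799 × 0.834649 = 0.000667
Rounded to 4 decimal places: P(Aircraft hydraulic pressure lost) ≈ 0.0007.

0.0007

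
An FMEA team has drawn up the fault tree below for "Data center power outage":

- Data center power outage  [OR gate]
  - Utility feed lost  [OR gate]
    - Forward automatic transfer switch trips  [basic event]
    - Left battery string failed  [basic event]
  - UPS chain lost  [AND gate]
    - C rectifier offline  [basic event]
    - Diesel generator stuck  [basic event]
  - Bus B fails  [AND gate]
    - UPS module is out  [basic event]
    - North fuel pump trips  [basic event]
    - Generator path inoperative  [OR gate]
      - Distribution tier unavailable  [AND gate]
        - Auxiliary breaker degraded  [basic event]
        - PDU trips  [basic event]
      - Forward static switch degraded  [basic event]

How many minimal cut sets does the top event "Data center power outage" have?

5

Utility feed lost [OR]: union of children's cut sets → 2 cut set(s).
UPS chain lost [AND]: one cut set from each child combined → 1 × 1 = 1 cut set(s).
Distribution tier unavailable [AND]: one cut set from each child combined → 1 × 1 = 1 cut set(s).
Generator path inoperative [OR]: union of children's cut sets → 2 cut set(s).
Bus B fails [AND]: one cut set from each child combined → 1 × 1 × 2 = 2 cut set(s).
Data center power outage [OR]: union of children's cut sets → 5 cut set(s).
Minimal cut sets: {Forward automatic transfer switch trips}; {Left battery string failed}; {C rectifier offline, Diesel generator stuck}; {Auxiliary breaker degraded, North fuel pump trips, PDU trips, UPS module is out}; {Forward static switch degraded, North fuel pump trips, UPS module is out}.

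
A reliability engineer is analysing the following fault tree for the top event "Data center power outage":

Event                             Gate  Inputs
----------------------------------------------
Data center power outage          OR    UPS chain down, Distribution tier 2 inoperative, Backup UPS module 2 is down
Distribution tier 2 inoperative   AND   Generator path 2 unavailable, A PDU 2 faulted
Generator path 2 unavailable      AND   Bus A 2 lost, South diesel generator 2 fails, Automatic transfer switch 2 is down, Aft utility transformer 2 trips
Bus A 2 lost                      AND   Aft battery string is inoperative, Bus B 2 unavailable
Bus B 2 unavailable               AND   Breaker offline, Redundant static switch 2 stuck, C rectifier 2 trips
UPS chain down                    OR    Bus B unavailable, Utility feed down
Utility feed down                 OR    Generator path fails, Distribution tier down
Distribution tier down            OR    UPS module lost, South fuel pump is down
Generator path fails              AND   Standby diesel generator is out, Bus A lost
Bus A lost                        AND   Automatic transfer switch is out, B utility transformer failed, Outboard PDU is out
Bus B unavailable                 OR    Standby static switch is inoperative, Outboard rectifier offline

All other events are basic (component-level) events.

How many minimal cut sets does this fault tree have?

7

Bus B unavailable [OR]: union of children's cut sets → 2 cut set(s).
Bus A lost [AND]: one cut set from each child combined → 1 × 1 × 1 = 1 cut set(s).
Generator path fails [AND]: one cut set from each child combined → 1 × 1 = 1 cut set(s).
Distribution tier down [OR]: union of children's cut sets → 2 cut set(s).
Utility feed down [OR]: union of children's cut sets → 3 cut set(s).
UPS chain down [OR]: union of children's cut sets → 5 cut set(s).
Bus B 2 unavailable [AND]: one cut set from each child combined → 1 × 1 × 1 = 1 cut set(s).
Bus A 2 lost [AND]: one cut set from each child combined → 1 × 1 = 1 cut set(s).
Generator path 2 unavailable [AND]: one cut set from each child combined → 1 × 1 × 1 × 1 = 1 cut set(s).
Distribution tier 2 inoperative [AND]: one cut set from each child combined → 1 × 1 = 1 cut set(s).
Data center power outage [OR]: union of children's cut sets → 7 cut set(s).
Minimal cut sets: {Standby static switch is inoperative}; {Outboard rectifier offline}; {Automatic transfer switch is out, B utility transformer failed, Outboard PDU is out, Standby diesel generator is out}; {UPS module lost}; {South fuel pump is down}; {A PDU 2 faulted, Aft battery string is inoperative, Aft utility transformer 2 trips, Automatic transfer switch 2 is down, Breaker offline, C rectifier 2 trips, Redundant static switch 2 stuck, South diesel generator 2 fails}; {Backup UPS module 2 is down}.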